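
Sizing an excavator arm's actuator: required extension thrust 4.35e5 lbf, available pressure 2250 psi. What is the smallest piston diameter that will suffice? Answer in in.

Extension force acts on the full piston face: F = P × (π/4)D².
D = √(4F / (πP)) = √(4 × 4.35e5 lbf / (π × 2250 psi))

D ≈ 15.7 in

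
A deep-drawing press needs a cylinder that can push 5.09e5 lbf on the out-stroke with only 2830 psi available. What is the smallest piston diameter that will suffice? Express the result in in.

Extension force acts on the full piston face: F = P × (π/4)D².
D = √(4F / (πP)) = √(4 × 5.09e5 lbf / (π × 2830 psi))

D ≈ 15.1 in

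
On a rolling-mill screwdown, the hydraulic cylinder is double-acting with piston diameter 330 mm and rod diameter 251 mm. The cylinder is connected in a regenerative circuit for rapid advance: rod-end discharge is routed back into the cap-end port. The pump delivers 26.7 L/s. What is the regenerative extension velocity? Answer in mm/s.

v ≈ 540 mm/s

In regeneration the rod-end outflow joins the pump flow into the cap end, so the net volume the pump must supply per unit advance equals the rod cross-section area.
Rod cross-section A_rod = π/4 × (251 mm)² = 49480 mm^2
v = Q_pump / A_rod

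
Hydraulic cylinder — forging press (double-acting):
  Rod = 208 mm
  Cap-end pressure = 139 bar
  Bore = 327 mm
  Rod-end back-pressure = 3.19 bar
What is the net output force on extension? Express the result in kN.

F ≈ 1150 kN

Cap-side area A_cap = π/4 × (327 mm)² = 83980 mm^2
Rod-side annular area A_ann = π/4 × (327² − 208²) = 50000 mm^2
Net thrust = P_cap·A_cap − P_rod·A_ann = 1167 kN − 15.95 kN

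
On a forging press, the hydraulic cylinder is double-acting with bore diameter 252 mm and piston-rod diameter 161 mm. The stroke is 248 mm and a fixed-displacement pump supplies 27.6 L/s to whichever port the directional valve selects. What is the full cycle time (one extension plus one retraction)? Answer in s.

t ≈ 0.713 s

Cap-side area A_cap = π/4 × (252 mm)² = 49880 mm^2
Rod-side annular area A_ann = π/4 × (252² − 161²) = 29520 mm^2
t_ext = A_cap·L/Q = 0.4482 s
t_ret = A_ann·L/Q = 0.2652 s
t_cycle = t_ext + t_ret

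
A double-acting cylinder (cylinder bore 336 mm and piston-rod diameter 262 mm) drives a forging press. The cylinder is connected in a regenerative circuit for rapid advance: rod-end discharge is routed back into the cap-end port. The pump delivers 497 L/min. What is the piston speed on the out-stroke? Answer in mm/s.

v ≈ 154 mm/s

In regeneration the rod-end outflow joins the pump flow into the cap end, so the net volume the pump must supply per unit advance equals the rod cross-section area.
Rod cross-section A_rod = π/4 × (262 mm)² = 53910 mm^2
v = Q_pump / A_rod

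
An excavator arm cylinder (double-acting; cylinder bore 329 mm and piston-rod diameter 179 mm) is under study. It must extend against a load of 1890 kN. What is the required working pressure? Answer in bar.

P ≈ 222 bar

Cap-side area A_cap = π/4 × (329 mm)² = 85010 mm^2
P = F / A = 1890 kN / A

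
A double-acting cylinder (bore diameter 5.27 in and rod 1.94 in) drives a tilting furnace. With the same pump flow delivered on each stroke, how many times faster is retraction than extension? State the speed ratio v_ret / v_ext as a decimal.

Cap-side area A_cap = π/4 × (5.27 in)² = 21.81 in^2
Rod-side annular area A_ann = π/4 × (5.27² − 1.94²) = 18.86 in^2
For equal Q, v ∝ 1/A, so v_ret/v_ext = A_cap/A_ann.

v_ret/v_ext ≈ 1.16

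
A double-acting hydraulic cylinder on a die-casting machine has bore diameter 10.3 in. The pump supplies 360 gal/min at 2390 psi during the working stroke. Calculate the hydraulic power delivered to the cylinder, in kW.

Hydraulic power = P × Q

W ≈ 374 kW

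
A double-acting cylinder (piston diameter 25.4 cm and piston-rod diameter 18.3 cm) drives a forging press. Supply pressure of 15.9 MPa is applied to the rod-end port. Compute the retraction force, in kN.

Rod-side annular area A_ann = π/4 × (25.4² − 18.3²) = 243.7 cm^2
On retraction the pressure acts on the annular area (bore minus rod).
F = P × A_ann

F ≈ 387 kN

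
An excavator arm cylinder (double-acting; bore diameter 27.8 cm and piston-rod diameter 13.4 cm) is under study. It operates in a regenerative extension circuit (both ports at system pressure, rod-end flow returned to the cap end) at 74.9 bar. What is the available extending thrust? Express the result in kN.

F ≈ 106 kN

With equal pressure on both faces, forces on the annular region cancel; the net push is pressure × rod cross-section.
Rod cross-section A_rod = π/4 × (13.4 cm)² = 141.0 cm^2
F = P × A_rod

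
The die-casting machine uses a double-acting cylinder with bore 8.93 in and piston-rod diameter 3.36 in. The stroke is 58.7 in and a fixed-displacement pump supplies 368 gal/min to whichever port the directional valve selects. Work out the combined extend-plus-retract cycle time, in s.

t ≈ 4.82 s

Cap-side area A_cap = π/4 × (8.93 in)² = 62.63 in^2
Rod-side annular area A_ann = π/4 × (8.93² − 3.36²) = 53.76 in^2
t_ext = A_cap·L/Q = 2.595 s
t_ret = A_ann·L/Q = 2.228 s
t_cycle = t_ext + t_ret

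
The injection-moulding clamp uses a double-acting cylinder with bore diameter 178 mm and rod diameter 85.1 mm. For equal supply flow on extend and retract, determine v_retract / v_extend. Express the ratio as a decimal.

Cap-side area A_cap = π/4 × (178 mm)² = 24880 mm^2
Rod-side annular area A_ann = π/4 × (178² − 85.1²) = 19200 mm^2
For equal Q, v ∝ 1/A, so v_ret/v_ext = A_cap/A_ann.

v_ret/v_ext ≈ 1.30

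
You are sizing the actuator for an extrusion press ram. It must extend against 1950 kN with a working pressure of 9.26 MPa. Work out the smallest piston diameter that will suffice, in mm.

Extension force acts on the full piston face: F = P × (π/4)D².
D = √(4F / (πP)) = √(4 × 1950 kN / (π × 9.26 MPa))

D ≈ 518 mm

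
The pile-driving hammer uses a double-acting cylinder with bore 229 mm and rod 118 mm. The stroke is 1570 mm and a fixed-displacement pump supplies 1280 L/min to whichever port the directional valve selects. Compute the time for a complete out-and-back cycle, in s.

Cap-side area A_cap = π/4 × (229 mm)² = 41190 mm^2
Rod-side annular area A_ann = π/4 × (229² − 118²) = 30250 mm^2
t_ext = A_cap·L/Q = 3.031 s
t_ret = A_ann·L/Q = 2.226 s
t_cycle = t_ext + t_ret

t ≈ 5.26 s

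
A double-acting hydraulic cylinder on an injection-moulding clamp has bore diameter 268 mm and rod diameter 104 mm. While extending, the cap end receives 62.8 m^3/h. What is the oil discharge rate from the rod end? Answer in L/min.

Cap-side area A_cap = π/4 × (268 mm)² = 56410 mm^2
Rod-side annular area A_ann = π/4 × (268² − 104²) = 47920 mm^2
Piston speed v = Q_in/A_cap; rod-end outflow Q_out = v × A_ann = Q_in × A_ann/A_cap.

Q_out ≈ 889 L/min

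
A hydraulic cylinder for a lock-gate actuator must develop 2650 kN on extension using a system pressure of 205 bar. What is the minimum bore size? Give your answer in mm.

D ≈ 406 mm

Extension force acts on the full piston face: F = P × (π/4)D².
D = √(4F / (πP)) = √(4 × 2650 kN / (π × 205 bar))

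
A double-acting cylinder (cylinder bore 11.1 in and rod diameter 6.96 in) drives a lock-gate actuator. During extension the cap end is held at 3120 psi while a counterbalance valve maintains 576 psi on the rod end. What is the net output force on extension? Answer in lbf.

F ≈ 2.68e5 lbf

Cap-side area A_cap = π/4 × (11.1 in)² = 96.77 in^2
Rod-side annular area A_ann = π/4 × (11.1² − 6.96²) = 58.72 in^2
Net thrust = P_cap·A_cap − P_rod·A_ann = 3.019e5 lbf − 33820 lbf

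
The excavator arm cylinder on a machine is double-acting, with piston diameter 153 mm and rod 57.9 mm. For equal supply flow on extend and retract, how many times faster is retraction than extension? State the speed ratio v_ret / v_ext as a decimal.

v_ret/v_ext ≈ 1.17

Cap-side area A_cap = π/4 × (153 mm)² = 18390 mm^2
Rod-side annular area A_ann = π/4 × (153² − 57.9²) = 15750 mm^2
For equal Q, v ∝ 1/A, so v_ret/v_ext = A_cap/A_ann.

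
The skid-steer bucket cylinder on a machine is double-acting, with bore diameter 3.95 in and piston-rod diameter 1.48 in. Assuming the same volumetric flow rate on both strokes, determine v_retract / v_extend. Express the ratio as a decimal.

v_ret/v_ext ≈ 1.16

Cap-side area A_cap = π/4 × (3.95 in)² = 12.25 in^2
Rod-side annular area A_ann = π/4 × (3.95² − 1.48²) = 10.53 in^2
For equal Q, v ∝ 1/A, so v_ret/v_ext = A_cap/A_ann.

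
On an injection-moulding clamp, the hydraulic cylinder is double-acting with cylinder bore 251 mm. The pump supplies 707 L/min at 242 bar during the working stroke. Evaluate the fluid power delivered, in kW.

W ≈ 285 kW

Hydraulic power = P × Q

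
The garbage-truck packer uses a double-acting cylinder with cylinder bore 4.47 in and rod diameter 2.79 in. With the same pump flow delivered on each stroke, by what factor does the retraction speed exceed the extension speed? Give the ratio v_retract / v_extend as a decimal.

Cap-side area A_cap = π/4 × (4.47 in)² = 15.69 in^2
Rod-side annular area A_ann = π/4 × (4.47² − 2.79²) = 9.579 in^2
For equal Q, v ∝ 1/A, so v_ret/v_ext = A_cap/A_ann.

v_ret/v_ext ≈ 1.64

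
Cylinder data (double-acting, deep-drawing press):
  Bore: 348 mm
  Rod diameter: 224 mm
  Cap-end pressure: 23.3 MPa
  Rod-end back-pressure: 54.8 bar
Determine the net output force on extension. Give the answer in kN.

Cap-side area A_cap = π/4 × (348 mm)² = 95110 mm^2
Rod-side annular area A_ann = π/4 × (348² − 224²) = 55710 mm^2
Net thrust = P_cap·A_cap − P_rod·A_ann = 2216 kN − 305.3 kN

F ≈ 1910 kN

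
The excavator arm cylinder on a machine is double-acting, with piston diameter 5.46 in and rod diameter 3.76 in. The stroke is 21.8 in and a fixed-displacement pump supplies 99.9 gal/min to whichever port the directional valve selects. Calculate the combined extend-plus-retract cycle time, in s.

Cap-side area A_cap = π/4 × (5.46 in)² = 23.41 in^2
Rod-side annular area A_ann = π/4 × (5.46² − 3.76²) = 12.31 in^2
t_ext = A_cap·L/Q = 1.327 s
t_ret = A_ann·L/Q = 0.6978 s
t_cycle = t_ext + t_ret

t ≈ 2.02 s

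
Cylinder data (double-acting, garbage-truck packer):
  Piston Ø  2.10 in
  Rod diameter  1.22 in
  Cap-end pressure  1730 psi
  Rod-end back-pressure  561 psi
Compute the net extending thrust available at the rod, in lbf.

Cap-side area A_cap = π/4 × (2.10 in)² = 3.464 in^2
Rod-side annular area A_ann = π/4 × (2.10² − 1.22²) = 2.295 in^2
Net thrust = P_cap·A_cap − P_rod·A_ann = 5992 lbf − 1287 lbf

F ≈ 4700 lbf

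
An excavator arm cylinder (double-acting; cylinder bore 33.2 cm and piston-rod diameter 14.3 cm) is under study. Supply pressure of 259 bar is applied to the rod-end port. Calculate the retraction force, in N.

Rod-side annular area A_ann = π/4 × (33.2² − 14.3²) = 705.1 cm^2
On retraction the pressure acts on the annular area (bore minus rod).
F = P × A_ann

F ≈ 1.83e6 N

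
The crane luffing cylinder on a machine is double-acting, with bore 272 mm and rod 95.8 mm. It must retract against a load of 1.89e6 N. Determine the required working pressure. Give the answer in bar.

Rod-side annular area A_ann = π/4 × (272² − 95.8²) = 50900 mm^2
Retraction: pressure acts on the annular area.
P = F / A = 1.89e6 N / A

P ≈ 371 bar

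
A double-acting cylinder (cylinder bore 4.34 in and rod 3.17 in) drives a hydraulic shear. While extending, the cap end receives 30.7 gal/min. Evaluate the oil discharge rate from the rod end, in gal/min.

Cap-side area A_cap = π/4 × (4.34 in)² = 14.79 in^2
Rod-side annular area A_ann = π/4 × (4.34² − 3.17²) = 6.901 in^2
Piston speed v = Q_in/A_cap; rod-end outflow Q_out = v × A_ann = Q_in × A_ann/A_cap.

Q_out ≈ 14.3 gal/min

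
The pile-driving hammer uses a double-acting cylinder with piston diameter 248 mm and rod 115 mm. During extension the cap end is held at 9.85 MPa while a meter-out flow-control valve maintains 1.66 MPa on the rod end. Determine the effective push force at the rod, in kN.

F ≈ 413 kN

Cap-side area A_cap = π/4 × (248 mm)² = 48310 mm^2
Rod-side annular area A_ann = π/4 × (248² − 115²) = 37920 mm^2
Net thrust = P_cap·A_cap − P_rod·A_ann = 475.8 kN − 62.94 kN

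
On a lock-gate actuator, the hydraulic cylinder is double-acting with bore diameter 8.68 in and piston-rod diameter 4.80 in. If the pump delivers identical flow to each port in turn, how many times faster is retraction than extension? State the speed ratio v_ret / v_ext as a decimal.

v_ret/v_ext ≈ 1.44

Cap-side area A_cap = π/4 × (8.68 in)² = 59.17 in^2
Rod-side annular area A_ann = π/4 × (8.68² − 4.80²) = 41.08 in^2
For equal Q, v ∝ 1/A, so v_ret/v_ext = A_cap/A_ann.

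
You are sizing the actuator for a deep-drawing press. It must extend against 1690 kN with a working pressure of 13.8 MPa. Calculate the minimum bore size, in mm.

D ≈ 395 mm

Extension force acts on the full piston face: F = P × (π/4)D².
D = √(4F / (πP)) = √(4 × 1690 kN / (π × 13.8 MPa))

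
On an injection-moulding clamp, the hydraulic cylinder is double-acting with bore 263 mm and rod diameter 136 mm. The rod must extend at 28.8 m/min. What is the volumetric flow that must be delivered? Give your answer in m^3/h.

Cap-side area A_cap = π/4 × (263 mm)² = 54330 mm^2
Q = A × v

Q ≈ 93.9 m^3/h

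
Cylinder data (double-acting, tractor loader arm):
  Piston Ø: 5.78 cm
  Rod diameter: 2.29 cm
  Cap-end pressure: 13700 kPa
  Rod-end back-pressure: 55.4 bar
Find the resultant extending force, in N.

Cap-side area A_cap = π/4 × (5.78 cm)² = 26.24 cm^2
Rod-side annular area A_ann = π/4 × (5.78² − 2.29²) = 22.12 cm^2
Net thrust = P_cap·A_cap − P_rod·A_ann = 35950 N − 12250 N

F ≈ 23700 N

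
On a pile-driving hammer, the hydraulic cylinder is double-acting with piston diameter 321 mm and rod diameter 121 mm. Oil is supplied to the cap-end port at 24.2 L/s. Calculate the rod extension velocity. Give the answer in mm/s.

v ≈ 299 mm/s

Cap-side area A_cap = π/4 × (321 mm)² = 80930 mm^2
v = Q / A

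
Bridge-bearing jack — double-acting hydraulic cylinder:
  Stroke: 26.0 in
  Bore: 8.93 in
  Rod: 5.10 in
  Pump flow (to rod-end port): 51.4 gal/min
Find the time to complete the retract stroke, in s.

t ≈ 5.54 s

Rod-side annular area A_ann = π/4 × (8.93² − 5.10²) = 42.20 in^2
Swept volume V = A × L; t = V / Q = A·L / Q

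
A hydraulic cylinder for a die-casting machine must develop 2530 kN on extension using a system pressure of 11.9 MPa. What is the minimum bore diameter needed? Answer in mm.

Extension force acts on the full piston face: F = P × (π/4)D².
D = √(4F / (πP)) = √(4 × 2530 kN / (π × 11.9 MPa))

D ≈ 520 mm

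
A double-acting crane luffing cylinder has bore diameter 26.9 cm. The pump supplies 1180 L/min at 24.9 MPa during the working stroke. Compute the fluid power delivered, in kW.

Hydraulic power = P × Q

W ≈ 490 kW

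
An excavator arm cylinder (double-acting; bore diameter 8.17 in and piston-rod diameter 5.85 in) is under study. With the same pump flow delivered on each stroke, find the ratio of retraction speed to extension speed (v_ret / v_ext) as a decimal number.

v_ret/v_ext ≈ 2.05

Cap-side area A_cap = π/4 × (8.17 in)² = 52.42 in^2
Rod-side annular area A_ann = π/4 × (8.17² − 5.85²) = 25.55 in^2
For equal Q, v ∝ 1/A, so v_ret/v_ext = A_cap/A_ann.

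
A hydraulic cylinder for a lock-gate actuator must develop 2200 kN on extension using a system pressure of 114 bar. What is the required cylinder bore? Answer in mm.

Extension force acts on the full piston face: F = P × (π/4)D².
D = √(4F / (πP)) = √(4 × 2200 kN / (π × 114 bar))

D ≈ 496 mm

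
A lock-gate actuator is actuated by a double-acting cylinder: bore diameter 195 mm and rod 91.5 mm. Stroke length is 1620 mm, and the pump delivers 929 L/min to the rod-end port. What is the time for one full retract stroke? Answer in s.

Rod-side annular area A_ann = π/4 × (195² − 91.5²) = 23290 mm^2
Swept volume V = A × L; t = V / Q = A·L / Q

t ≈ 2.44 s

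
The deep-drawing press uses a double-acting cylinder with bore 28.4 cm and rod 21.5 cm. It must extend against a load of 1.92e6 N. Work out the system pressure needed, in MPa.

Cap-side area A_cap = π/4 × (28.4 cm)² = 633.5 cm^2
P = F / A = 1.92e6 N / A

P ≈ 30.3 MPa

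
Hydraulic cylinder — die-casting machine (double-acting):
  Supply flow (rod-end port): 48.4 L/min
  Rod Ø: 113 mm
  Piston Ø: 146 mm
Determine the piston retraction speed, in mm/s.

v ≈ 120 mm/s

Rod-side annular area A_ann = π/4 × (146² − 113²) = 6713 mm^2
Flow into the rod-end port fills the annular volume.
v = Q / A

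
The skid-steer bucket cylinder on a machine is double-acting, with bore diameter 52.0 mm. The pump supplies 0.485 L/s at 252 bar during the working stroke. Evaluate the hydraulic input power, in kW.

Hydraulic power = P × Q

W ≈ 12.2 kW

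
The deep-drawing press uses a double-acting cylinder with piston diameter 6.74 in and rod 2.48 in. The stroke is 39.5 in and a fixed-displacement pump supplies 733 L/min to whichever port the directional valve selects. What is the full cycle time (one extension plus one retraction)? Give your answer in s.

Cap-side area A_cap = π/4 × (6.74 in)² = 35.68 in^2
Rod-side annular area A_ann = π/4 × (6.74² − 2.48²) = 30.85 in^2
t_ext = A_cap·L/Q = 1.890 s
t_ret = A_ann·L/Q = 1.634 s
t_cycle = t_ext + t_ret

t ≈ 3.52 s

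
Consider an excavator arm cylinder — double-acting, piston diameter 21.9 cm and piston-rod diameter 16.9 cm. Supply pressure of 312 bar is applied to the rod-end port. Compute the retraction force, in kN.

F ≈ 475 kN

Rod-side annular area A_ann = π/4 × (21.9² − 16.9²) = 152.4 cm^2
On retraction the pressure acts on the annular area (bore minus rod).
F = P × A_ann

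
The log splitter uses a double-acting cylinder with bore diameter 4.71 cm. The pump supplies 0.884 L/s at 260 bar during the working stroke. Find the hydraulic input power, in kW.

W ≈ 23.0 kW

Hydraulic power = P × Q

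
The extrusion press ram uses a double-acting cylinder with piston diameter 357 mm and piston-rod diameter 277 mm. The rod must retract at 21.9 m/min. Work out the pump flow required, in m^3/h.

Q ≈ 52.3 m^3/h

Rod-side annular area A_ann = π/4 × (357² − 277²) = 39840 mm^2
Q = A × v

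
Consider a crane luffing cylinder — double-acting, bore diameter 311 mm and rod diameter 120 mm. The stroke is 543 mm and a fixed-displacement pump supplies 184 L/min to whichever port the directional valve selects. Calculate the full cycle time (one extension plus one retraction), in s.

t ≈ 24.9 s

Cap-side area A_cap = π/4 × (311 mm)² = 75960 mm^2
Rod-side annular area A_ann = π/4 × (311² − 120²) = 64650 mm^2
t_ext = A_cap·L/Q = 13.45 s
t_ret = A_ann·L/Q = 11.45 s
t_cycle = t_ext + t_ret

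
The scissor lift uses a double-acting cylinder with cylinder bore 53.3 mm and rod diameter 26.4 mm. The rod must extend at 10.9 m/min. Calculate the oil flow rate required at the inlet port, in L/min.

Cap-side area A_cap = π/4 × (53.3 mm)² = 2231 mm^2
Q = A × v

Q ≈ 24.3 L/min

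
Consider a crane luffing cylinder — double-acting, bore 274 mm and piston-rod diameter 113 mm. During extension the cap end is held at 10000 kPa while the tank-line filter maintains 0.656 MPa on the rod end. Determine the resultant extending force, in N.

Cap-side area A_cap = π/4 × (274 mm)² = 58960 mm^2
Rod-side annular area A_ann = π/4 × (274² − 113²) = 48940 mm^2
Net thrust = P_cap·A_cap − P_rod·A_ann = 5.896e5 N − 32100 N

F ≈ 5.58e5 N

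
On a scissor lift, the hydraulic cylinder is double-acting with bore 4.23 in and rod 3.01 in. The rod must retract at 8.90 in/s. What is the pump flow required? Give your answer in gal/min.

Q ≈ 16.0 gal/min

Rod-side annular area A_ann = π/4 × (4.23² − 3.01²) = 6.937 in^2
Q = A × v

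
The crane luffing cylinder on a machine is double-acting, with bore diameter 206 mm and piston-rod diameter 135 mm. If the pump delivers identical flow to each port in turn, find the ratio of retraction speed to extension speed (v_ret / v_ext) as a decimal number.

v_ret/v_ext ≈ 1.75

Cap-side area A_cap = π/4 × (206 mm)² = 33330 mm^2
Rod-side annular area A_ann = π/4 × (206² − 135²) = 19020 mm^2
For equal Q, v ∝ 1/A, so v_ret/v_ext = A_cap/A_ann.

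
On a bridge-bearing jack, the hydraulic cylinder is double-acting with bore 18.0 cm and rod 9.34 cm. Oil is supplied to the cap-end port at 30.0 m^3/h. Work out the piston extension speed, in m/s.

Cap-side area A_cap = π/4 × (18.0 cm)² = 254.5 cm^2
v = Q / A

v ≈ 0.327 m/s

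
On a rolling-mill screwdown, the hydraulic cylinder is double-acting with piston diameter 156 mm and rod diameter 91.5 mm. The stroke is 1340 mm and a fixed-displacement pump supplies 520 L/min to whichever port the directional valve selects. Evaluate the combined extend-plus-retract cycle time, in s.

Cap-side area A_cap = π/4 × (156 mm)² = 19110 mm^2
Rod-side annular area A_ann = π/4 × (156² − 91.5²) = 12540 mm^2
t_ext = A_cap·L/Q = 2.955 s
t_ret = A_ann·L/Q = 1.939 s
t_cycle = t_ext + t_ret

t ≈ 4.89 s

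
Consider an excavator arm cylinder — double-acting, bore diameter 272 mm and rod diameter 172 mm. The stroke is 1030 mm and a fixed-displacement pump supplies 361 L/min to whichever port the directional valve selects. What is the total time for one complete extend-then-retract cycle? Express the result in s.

Cap-side area A_cap = π/4 × (272 mm)² = 58110 mm^2
Rod-side annular area A_ann = π/4 × (272² − 172²) = 34870 mm^2
t_ext = A_cap·L/Q = 9.947 s
t_ret = A_ann·L/Q = 5.970 s
t_cycle = t_ext + t_ret

t ≈ 15.9 s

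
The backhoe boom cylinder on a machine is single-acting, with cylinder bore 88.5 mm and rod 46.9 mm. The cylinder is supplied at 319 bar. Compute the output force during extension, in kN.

F ≈ 196 kN

Cap-side area A_cap = π/4 × (88.5 mm)² = 6151 mm^2
F = P × A_cap = 319 bar × A_cap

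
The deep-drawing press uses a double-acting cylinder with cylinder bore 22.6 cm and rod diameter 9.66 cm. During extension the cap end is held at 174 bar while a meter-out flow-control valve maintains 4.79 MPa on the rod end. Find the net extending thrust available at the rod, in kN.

F ≈ 541 kN

Cap-side area A_cap = π/4 × (22.6 cm)² = 401.1 cm^2
Rod-side annular area A_ann = π/4 × (22.6² − 9.66²) = 327.9 cm^2
Net thrust = P_cap·A_cap − P_rod·A_ann = 698.0 kN − 157.0 kN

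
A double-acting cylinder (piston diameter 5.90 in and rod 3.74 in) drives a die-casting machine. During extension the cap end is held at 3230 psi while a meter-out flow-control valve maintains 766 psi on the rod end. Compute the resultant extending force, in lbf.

F ≈ 75800 lbf

Cap-side area A_cap = π/4 × (5.90 in)² = 27.34 in^2
Rod-side annular area A_ann = π/4 × (5.90² − 3.74²) = 16.35 in^2
Net thrust = P_cap·A_cap − P_rod·A_ann = 88310 lbf − 12530 lbf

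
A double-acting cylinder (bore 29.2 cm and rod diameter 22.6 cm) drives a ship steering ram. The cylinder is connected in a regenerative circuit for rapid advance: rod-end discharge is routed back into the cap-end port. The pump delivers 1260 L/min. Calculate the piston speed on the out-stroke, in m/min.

v ≈ 31.4 m/min

In regeneration the rod-end outflow joins the pump flow into the cap end, so the net volume the pump must supply per unit advance equals the rod cross-section area.
Rod cross-section A_rod = π/4 × (22.6 cm)² = 401.1 cm^2
v = Q_pump / A_rod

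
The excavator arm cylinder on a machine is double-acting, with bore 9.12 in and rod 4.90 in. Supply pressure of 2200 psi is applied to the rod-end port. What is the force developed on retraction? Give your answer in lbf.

Rod-side annular area A_ann = π/4 × (9.12² − 4.90²) = 46.47 in^2
On retraction the pressure acts on the annular area (bore minus rod).
F = P × A_ann

F ≈ 1.02e5 lbf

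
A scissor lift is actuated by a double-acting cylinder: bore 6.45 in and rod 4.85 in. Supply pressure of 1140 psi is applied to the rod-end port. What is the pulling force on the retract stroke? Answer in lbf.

F ≈ 16200 lbf

Rod-side annular area A_ann = π/4 × (6.45² − 4.85²) = 14.20 in^2
On retraction the pressure acts on the annular area (bore minus rod).
F = P × A_ann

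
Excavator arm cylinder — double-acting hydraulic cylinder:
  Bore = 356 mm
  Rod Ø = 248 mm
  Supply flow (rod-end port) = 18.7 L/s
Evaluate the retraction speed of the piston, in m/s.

v ≈ 0.365 m/s

Rod-side annular area A_ann = π/4 × (356² − 248²) = 51230 mm^2
Flow into the rod-end port fills the annular volume.
v = Q / A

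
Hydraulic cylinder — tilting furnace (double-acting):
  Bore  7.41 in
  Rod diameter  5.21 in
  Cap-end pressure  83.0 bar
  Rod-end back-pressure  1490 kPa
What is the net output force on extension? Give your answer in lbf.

Cap-side area A_cap = π/4 × (7.41 in)² = 43.12 in^2
Rod-side annular area A_ann = π/4 × (7.41² − 5.21²) = 21.81 in^2
Net thrust = P_cap·A_cap − P_rod·A_ann = 51910 lbf − 4712 lbf

F ≈ 47200 lbf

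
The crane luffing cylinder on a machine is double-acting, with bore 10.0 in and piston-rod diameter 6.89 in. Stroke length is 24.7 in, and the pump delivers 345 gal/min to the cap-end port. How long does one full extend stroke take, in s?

t ≈ 1.46 s

Cap-side area A_cap = π/4 × (10.0 in)² = 78.54 in^2
Swept volume V = A × L; t = V / Q = A·L / Q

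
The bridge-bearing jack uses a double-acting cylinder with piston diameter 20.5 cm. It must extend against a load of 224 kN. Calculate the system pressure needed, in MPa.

Cap-side area A_cap = π/4 × (20.5 cm)² = 330.1 cm^2
P = F / A = 224 kN / A

P ≈ 6.79 MPa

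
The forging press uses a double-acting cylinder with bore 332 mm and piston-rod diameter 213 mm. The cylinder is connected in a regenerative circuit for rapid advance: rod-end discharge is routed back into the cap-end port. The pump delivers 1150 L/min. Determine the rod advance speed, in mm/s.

In regeneration the rod-end outflow joins the pump flow into the cap end, so the net volume the pump must supply per unit advance equals the rod cross-section area.
Rod cross-section A_rod = π/4 × (213 mm)² = 35630 mm^2
v = Q_pump / A_rod

v ≈ 538 mm/s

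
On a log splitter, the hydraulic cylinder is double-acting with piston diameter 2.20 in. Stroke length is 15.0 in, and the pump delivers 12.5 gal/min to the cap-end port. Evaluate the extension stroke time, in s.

Cap-side area A_cap = π/4 × (2.20 in)² = 3.801 in^2
Swept volume V = A × L; t = V / Q = A·L / Q

t ≈ 1.18 s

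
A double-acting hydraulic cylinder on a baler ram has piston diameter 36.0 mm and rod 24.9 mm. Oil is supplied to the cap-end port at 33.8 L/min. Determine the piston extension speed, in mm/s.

Cap-side area A_cap = π/4 × (36.0 mm)² = 1018 mm^2
v = Q / A

v ≈ 553 mm/s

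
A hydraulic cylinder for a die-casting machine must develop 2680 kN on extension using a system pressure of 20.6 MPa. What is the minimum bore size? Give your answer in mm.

D ≈ 407 mm

Extension force acts on the full piston face: F = P × (π/4)D².
D = √(4F / (πP)) = √(4 × 2680 kN / (π × 20.6 MPa))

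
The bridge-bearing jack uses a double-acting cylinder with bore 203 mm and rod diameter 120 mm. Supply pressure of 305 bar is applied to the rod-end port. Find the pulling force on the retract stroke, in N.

F ≈ 6.42e5 N

Rod-side annular area A_ann = π/4 × (203² − 120²) = 21060 mm^2
On retraction the pressure acts on the annular area (bore minus rod).
F = P × A_ann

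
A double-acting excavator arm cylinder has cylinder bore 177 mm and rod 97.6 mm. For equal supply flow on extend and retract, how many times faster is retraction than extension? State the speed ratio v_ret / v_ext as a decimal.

Cap-side area A_cap = π/4 × (177 mm)² = 24610 mm^2
Rod-side annular area A_ann = π/4 × (177² − 97.6²) = 17120 mm^2
For equal Q, v ∝ 1/A, so v_ret/v_ext = A_cap/A_ann.

v_ret/v_ext ≈ 1.44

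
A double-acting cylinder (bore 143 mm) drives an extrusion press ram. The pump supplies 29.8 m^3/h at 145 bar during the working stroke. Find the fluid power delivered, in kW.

W ≈ 120 kW

Hydraulic power = P × Q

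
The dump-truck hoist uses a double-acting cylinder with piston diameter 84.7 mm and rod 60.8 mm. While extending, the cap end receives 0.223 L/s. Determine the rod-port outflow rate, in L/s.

Cap-side area A_cap = π/4 × (84.7 mm)² = 5635 mm^2
Rod-side annular area A_ann = π/4 × (84.7² − 60.8²) = 2731 mm^2
Piston speed v = Q_in/A_cap; rod-end outflow Q_out = v × A_ann = Q_in × A_ann/A_cap.

Q_out ≈ 0.108 L/s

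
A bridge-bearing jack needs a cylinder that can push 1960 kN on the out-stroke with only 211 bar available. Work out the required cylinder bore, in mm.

D ≈ 344 mm

Extension force acts on the full piston face: F = P × (π/4)D².
D = √(4F / (πP)) = √(4 × 1960 kN / (π × 211 bar))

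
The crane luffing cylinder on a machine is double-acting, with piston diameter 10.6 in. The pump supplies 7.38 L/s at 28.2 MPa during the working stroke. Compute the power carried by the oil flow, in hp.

Hydraulic power = P × Q

W ≈ 279 hp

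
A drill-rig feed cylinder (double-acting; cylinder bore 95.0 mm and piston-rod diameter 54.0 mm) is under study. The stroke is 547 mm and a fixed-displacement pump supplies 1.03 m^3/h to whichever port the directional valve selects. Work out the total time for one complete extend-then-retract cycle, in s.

t ≈ 22.7 s

Cap-side area A_cap = π/4 × (95.0 mm)² = 7088 mm^2
Rod-side annular area A_ann = π/4 × (95.0² − 54.0²) = 4798 mm^2
t_ext = A_cap·L/Q = 13.55 s
t_ret = A_ann·L/Q = 9.173 s
t_cycle = t_ext + t_ret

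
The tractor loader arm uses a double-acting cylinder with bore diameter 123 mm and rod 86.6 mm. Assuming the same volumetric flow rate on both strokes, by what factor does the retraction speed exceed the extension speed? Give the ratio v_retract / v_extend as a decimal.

Cap-side area A_cap = π/4 × (123 mm)² = 11880 mm^2
Rod-side annular area A_ann = π/4 × (123² − 86.6²) = 5992 mm^2
For equal Q, v ∝ 1/A, so v_ret/v_ext = A_cap/A_ann.

v_ret/v_ext ≈ 1.98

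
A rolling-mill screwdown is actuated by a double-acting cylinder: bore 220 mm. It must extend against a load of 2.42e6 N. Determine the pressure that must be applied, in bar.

Cap-side area A_cap = π/4 × (220 mm)² = 38010 mm^2
P = F / A = 2.42e6 N / A

P ≈ 637 bar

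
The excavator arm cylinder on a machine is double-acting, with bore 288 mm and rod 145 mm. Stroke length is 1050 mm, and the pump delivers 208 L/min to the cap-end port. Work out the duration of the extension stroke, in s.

t ≈ 19.7 s

Cap-side area A_cap = π/4 × (288 mm)² = 65140 mm^2
Swept volume V = A × L; t = V / Q = A·L / Q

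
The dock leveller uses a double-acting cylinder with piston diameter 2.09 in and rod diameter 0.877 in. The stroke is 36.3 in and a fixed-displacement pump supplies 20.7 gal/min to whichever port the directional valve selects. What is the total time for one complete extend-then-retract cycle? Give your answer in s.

Cap-side area A_cap = π/4 × (2.09 in)² = 3.431 in^2
Rod-side annular area A_ann = π/4 × (2.09² − 0.877²) = 2.827 in^2
t_ext = A_cap·L/Q = 1.563 s
t_ret = A_ann·L/Q = 1.287 s
t_cycle = t_ext + t_ret

t ≈ 2.85 s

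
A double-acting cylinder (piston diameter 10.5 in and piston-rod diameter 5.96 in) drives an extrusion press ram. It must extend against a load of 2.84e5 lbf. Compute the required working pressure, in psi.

Cap-side area A_cap = π/4 × (10.5 in)² = 86.59 in^2
P = F / A = 2.84e5 lbf / A

P ≈ 3280 psi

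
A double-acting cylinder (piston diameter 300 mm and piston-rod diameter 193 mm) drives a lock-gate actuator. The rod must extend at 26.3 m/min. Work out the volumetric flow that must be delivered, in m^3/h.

Cap-side area A_cap = π/4 × (300 mm)² = 70690 mm^2
Q = A × v

Q ≈ 112 m^3/h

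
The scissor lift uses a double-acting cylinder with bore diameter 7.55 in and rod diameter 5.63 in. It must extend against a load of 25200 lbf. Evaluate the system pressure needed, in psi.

P ≈ 563 psi

Cap-side area A_cap = π/4 × (7.55 in)² = 44.77 in^2
P = F / A = 25200 lbf / A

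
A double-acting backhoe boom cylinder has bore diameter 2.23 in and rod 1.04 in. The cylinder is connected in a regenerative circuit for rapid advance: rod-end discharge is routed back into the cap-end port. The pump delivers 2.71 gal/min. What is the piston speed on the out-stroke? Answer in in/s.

v ≈ 12.3 in/s

In regeneration the rod-end outflow joins the pump flow into the cap end, so the net volume the pump must supply per unit advance equals the rod cross-section area.
Rod cross-section A_rod = π/4 × (1.04 in)² = 0.8495 in^2
v = Q_pump / A_rod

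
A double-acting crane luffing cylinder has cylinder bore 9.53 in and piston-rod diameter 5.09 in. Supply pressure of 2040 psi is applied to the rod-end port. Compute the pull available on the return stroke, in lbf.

Rod-side annular area A_ann = π/4 × (9.53² − 5.09²) = 50.98 in^2
On retraction the pressure acts on the annular area (bore minus rod).
F = P × A_ann

F ≈ 1.04e5 lbf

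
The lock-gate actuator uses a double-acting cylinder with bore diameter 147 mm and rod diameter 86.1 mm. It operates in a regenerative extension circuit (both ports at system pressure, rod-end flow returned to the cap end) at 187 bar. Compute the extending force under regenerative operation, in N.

With equal pressure on both faces, forces on the annular region cancel; the net push is pressure × rod cross-section.
Rod cross-section A_rod = π/4 × (86.1 mm)² = 5822 mm^2
F = P × A_rod

F ≈ 1.09e5 N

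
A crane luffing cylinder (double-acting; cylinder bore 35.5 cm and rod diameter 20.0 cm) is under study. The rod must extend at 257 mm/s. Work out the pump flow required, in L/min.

Cap-side area A_cap = π/4 × (35.5 cm)² = 989.8 cm^2
Q = A × v

Q ≈ 1530 L/min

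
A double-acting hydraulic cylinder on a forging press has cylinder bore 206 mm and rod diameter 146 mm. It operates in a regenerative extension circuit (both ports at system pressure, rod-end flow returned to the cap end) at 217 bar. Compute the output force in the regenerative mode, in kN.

F ≈ 363 kN

With equal pressure on both faces, forces on the annular region cancel; the net push is pressure × rod cross-section.
Rod cross-section A_rod = π/4 × (146 mm)² = 16740 mm^2
F = P × A_rod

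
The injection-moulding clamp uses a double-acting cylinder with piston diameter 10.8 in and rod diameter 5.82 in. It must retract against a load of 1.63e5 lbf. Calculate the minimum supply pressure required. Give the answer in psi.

Rod-side annular area A_ann = π/4 × (10.8² − 5.82²) = 65.01 in^2
Retraction: pressure acts on the annular area.
P = F / A = 1.63e5 lbf / A

P ≈ 2510 psi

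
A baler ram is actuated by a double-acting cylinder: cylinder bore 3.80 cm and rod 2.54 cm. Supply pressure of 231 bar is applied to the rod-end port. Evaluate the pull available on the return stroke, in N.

F ≈ 14500 N

Rod-side annular area A_ann = π/4 × (3.80² − 2.54²) = 6.274 cm^2
On retraction the pressure acts on the annular area (bore minus rod).
F = P × A_ann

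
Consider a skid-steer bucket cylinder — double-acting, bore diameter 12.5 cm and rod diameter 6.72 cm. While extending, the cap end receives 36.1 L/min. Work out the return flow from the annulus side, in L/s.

Cap-side area A_cap = π/4 × (12.5 cm)² = 122.7 cm^2
Rod-side annular area A_ann = π/4 × (12.5² − 6.72²) = 87.25 cm^2
Piston speed v = Q_in/A_cap; rod-end outflow Q_out = v × A_ann = Q_in × A_ann/A_cap.

Q_out ≈ 0.428 L/s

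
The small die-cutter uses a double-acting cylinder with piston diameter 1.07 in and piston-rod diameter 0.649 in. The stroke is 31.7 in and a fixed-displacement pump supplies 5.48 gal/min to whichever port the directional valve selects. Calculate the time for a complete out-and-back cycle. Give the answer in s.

Cap-side area A_cap = π/4 × (1.07 in)² = 0.8992 in^2
Rod-side annular area A_ann = π/4 × (1.07² − 0.649²) = 0.5684 in^2
t_ext = A_cap·L/Q = 1.351 s
t_ret = A_ann·L/Q = 0.8540 s
t_cycle = t_ext + t_ret

t ≈ 2.21 s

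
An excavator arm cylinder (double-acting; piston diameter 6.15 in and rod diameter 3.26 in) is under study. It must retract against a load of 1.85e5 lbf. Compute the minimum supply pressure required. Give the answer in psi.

Rod-side annular area A_ann = π/4 × (6.15² − 3.26²) = 21.36 in^2
Retraction: pressure acts on the annular area.
P = F / A = 1.85e5 lbf / A

P ≈ 8660 psi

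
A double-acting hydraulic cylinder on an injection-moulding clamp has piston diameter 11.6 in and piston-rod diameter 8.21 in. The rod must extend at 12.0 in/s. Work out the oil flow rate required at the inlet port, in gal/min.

Cap-side area A_cap = π/4 × (11.6 in)² = 105.7 in^2
Q = A × v

Q ≈ 329 gal/min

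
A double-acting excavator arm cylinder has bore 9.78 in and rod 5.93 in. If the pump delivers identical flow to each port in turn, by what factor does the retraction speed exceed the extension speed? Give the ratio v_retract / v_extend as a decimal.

v_ret/v_ext ≈ 1.58

Cap-side area A_cap = π/4 × (9.78 in)² = 75.12 in^2
Rod-side annular area A_ann = π/4 × (9.78² − 5.93²) = 47.50 in^2
For equal Q, v ∝ 1/A, so v_ret/v_ext = A_cap/A_ann.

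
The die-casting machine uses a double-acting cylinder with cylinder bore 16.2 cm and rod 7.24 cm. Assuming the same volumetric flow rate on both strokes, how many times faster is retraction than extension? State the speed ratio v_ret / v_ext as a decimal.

Cap-side area A_cap = π/4 × (16.2 cm)² = 206.1 cm^2
Rod-side annular area A_ann = π/4 × (16.2² − 7.24²) = 165.0 cm^2
For equal Q, v ∝ 1/A, so v_ret/v_ext = A_cap/A_ann.

v_ret/v_ext ≈ 1.25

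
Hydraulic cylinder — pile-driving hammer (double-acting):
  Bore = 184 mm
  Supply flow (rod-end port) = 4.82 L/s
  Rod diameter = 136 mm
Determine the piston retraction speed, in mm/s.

v ≈ 400 mm/s

Rod-side annular area A_ann = π/4 × (184² − 136²) = 12060 mm^2
Flow into the rod-end port fills the annular volume.
v = Q / A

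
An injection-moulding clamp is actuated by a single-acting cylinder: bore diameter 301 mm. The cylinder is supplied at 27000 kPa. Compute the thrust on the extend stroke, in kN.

Cap-side area A_cap = π/4 × (301 mm)² = 71160 mm^2
F = P × A_cap = 27000 kPa × A_cap

F ≈ 1920 kN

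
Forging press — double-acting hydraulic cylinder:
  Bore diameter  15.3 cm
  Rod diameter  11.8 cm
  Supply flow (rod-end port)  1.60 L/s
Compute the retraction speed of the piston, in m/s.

Rod-side annular area A_ann = π/4 × (15.3² − 11.8²) = 74.50 cm^2
Flow into the rod-end port fills the annular volume.
v = Q / A

v ≈ 0.215 m/s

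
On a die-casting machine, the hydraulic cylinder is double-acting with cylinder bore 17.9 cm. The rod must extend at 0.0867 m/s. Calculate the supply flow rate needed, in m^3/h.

Q ≈ 7.85 m^3/h

Cap-side area A_cap = π/4 × (17.9 cm)² = 251.6 cm^2
Q = A × v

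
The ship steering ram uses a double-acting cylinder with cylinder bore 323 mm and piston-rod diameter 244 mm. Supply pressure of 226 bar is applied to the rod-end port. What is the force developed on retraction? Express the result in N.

Rod-side annular area A_ann = π/4 × (323² − 244²) = 35180 mm^2
On retraction the pressure acts on the annular area (bore minus rod).
F = P × A_ann

F ≈ 7.95e5 N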